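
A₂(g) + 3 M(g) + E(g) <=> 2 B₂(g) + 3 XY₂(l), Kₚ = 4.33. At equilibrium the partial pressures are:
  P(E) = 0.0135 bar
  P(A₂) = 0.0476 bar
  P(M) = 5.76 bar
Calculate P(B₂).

P(B₂) = 0.729 bar

(XY₂ is a pure liquid — omitted from Kₚ.)
At equilibrium, Kₚ = P(B₂)² / (P(A₂)·P(M)³·P(E)) = 4.33.
(P(B₂))² / ((0.0476)·(5.76)³·(0.0135)) = 4.33
P(B₂)² = 0.532 ⇒ P(B₂) = 0.729 bar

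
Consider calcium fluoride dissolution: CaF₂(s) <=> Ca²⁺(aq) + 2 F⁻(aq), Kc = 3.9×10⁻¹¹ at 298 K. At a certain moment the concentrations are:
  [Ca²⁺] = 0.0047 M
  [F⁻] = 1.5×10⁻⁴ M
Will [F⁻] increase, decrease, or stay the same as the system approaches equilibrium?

decrease

(CaF₂ is a pure solid — omitted from Qc.)
Qc = [Ca²⁺]·[F⁻]² = (0.0047)·(1.5×10⁻⁴)² = 1.1×10⁻¹⁰
Qc = 1.1×10⁻¹⁰ > Kc = 3.9×10⁻¹¹: net reverse reaction.
F⁻ is a product, so it decreases.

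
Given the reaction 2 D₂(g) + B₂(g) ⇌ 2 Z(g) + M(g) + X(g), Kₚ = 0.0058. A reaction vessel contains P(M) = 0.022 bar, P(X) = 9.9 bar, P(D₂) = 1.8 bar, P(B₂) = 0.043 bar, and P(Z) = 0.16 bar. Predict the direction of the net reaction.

Qₚ = P(Z)²·P(M)·P(X) / (P(D₂)²·P(B₂)) = (0.16)²·(0.022)·(9.9) / ((1.8)²·(0.043)) = 0.040
Qₚ = 0.040 > Kₚ = 0.0058, so the reverse reaction proceeds.

to the left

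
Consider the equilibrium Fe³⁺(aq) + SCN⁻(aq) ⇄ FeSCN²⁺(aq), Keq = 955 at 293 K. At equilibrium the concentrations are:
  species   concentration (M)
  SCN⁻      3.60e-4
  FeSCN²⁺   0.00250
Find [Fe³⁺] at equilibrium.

[Fe³⁺] = 0.00727 M

At equilibrium, Keq = [FeSCN²⁺] / ([Fe³⁺]·[SCN⁻]) = 955.
(0.00250) / (([Fe³⁺])·(3.60e-4)) = 955
[Fe³⁺] = 0.00727 M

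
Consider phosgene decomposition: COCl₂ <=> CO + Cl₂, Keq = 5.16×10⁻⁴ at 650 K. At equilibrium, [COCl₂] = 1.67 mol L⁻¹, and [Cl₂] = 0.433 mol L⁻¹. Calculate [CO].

At equilibrium, Keq = [CO]·[Cl₂] / [COCl₂] = 5.16×10⁻⁴.
([CO])·(0.433) / (1.67) = 5.16×10⁻⁴
[CO] = 0.00199 mol L⁻¹

[CO] = 0.00199 mol L⁻¹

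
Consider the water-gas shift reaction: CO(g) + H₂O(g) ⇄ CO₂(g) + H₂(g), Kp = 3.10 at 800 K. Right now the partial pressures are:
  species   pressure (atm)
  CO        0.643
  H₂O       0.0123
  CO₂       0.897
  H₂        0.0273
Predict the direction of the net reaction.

Qp = P(CO₂)·P(H₂) / (P(CO)·P(H₂O)) = (0.897)·(0.0273) / ((0.643)·(0.0123)) = 3.10
Qp = 3.10 = Kp, so the system is already at equilibrium.

no net change (already at equilibrium)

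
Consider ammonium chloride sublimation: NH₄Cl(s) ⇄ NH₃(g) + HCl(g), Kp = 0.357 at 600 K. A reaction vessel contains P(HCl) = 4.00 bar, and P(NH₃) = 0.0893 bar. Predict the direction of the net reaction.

(NH₄Cl is a pure solid — omitted from Qp.)
Qp = P(NH₃)·P(HCl) = (0.0893)·(4.00) = 0.357
Qp = 0.357 = Kp, so the system is already at equilibrium.

no net change (already at equilibrium)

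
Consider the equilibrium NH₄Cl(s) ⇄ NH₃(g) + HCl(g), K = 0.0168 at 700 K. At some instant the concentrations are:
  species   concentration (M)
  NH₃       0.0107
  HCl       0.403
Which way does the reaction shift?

toward products

(NH₄Cl is a pure solid — omitted from Q.)
Q = [NH₃]·[HCl] = (0.0107)·(0.403) = 0.00431
Q = 0.00431 < K = 0.0168, so the forward reaction proceeds.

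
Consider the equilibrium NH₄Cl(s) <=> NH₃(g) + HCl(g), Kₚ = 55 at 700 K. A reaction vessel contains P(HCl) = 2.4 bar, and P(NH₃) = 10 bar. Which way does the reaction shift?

(NH₄Cl is a pure solid — omitted from Qₚ.)
Qₚ = P(NH₃)·P(HCl) = (10)·(2.4) = 24
Qₚ = 24 < Kₚ = 55, so the forward reaction proceeds.

toward products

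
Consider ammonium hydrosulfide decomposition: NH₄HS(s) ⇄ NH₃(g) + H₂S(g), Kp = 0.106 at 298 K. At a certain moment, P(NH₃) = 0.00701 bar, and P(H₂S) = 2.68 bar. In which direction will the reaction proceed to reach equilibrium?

forward (toward products)

(NH₄HS is a pure solid — omitted from Qp.)
Qp = P(NH₃)·P(H₂S) = (0.00701)·(2.68) = 0.0188
Qp = 0.0188 < Kp = 0.106, so the forward reaction proceeds.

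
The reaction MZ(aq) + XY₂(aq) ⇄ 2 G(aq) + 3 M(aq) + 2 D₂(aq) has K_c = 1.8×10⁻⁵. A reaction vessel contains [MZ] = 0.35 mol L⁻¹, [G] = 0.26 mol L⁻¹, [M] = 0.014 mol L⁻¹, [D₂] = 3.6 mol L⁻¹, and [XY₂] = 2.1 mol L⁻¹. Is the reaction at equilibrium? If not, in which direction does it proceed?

Q_c = [G]²·[M]³·[D₂]² / ([MZ]·[XY₂]) = (0.26)²·(0.014)³·(3.6)² / ((0.35)·(2.1)) = 3.3×10⁻⁶
Q_c = 3.3×10⁻⁶ < K_c = 1.8×10⁻⁵, so the forward reaction proceeds.

in the forward direction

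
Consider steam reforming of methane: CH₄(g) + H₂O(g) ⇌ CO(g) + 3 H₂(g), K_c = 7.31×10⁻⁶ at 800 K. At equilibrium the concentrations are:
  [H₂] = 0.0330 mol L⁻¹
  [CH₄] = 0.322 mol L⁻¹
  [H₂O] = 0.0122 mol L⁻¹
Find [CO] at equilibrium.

[CO] = 7.99×10⁻⁴ mol L⁻¹

At equilibrium, K_c = [CO]·[H₂]³ / ([CH₄]·[H₂O]) = 7.31×10⁻⁶.
([CO])·(0.0330)³ / ((0.322)·(0.0122)) = 7.31×10⁻⁶
[CO] = 7.99×10⁻⁴ mol L⁻¹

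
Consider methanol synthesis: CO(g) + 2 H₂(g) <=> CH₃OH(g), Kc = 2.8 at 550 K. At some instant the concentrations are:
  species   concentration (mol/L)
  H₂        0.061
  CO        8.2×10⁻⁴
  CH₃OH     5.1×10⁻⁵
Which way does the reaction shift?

Qc = [CH₃OH] / ([CO]·[H₂]²) = (5.1×10⁻⁵) / ((8.2×10⁻⁴)·(0.061)²) = 17
Qc = 17 > Kc = 2.8, so the reverse reaction proceeds.

toward reactants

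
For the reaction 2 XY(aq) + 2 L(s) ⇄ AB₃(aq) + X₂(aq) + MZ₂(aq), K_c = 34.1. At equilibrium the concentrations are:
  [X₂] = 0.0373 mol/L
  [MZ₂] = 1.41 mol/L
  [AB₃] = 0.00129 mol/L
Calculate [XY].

[XY] = 0.00141 mol/L

(L is a pure solid — omitted from K_c.)
At equilibrium, K_c = [AB₃]·[X₂]·[MZ₂] / [XY]² = 34.1.
(0.00129)·(0.0373)·(1.41) / ([XY])² = 34.1
[XY]² = 1.99×10⁻⁶ ⇒ [XY] = 0.00141 mol/L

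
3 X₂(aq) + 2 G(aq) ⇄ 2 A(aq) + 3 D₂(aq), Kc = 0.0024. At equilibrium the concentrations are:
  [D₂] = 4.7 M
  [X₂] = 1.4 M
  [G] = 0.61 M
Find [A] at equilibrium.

[A] = 0.0049 M

At equilibrium, Kc = [A]²·[D₂]³ / ([X₂]³·[G]²) = 0.0024.
([A])²·(4.7)³ / ((1.4)³·(0.61)²) = 0.0024
[A]² = 2.36e-5 ⇒ [A] = 0.0049 M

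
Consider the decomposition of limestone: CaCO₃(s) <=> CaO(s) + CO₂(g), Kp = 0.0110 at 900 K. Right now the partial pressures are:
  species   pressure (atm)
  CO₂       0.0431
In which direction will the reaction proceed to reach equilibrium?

in the reverse direction

(CaCO₃, CaO are pure solids — omitted from Qp.)
Qp = P(CO₂) = 0.0431
Qp = 0.0431 > Kp = 0.0110, so the reverse reaction proceeds.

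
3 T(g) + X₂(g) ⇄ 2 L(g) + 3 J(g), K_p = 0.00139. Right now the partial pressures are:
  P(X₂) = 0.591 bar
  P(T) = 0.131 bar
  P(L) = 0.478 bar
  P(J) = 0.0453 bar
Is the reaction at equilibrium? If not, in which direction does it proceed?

Q_p = P(L)²·P(J)³ / (P(T)³·P(X₂)) = (0.478)²·(0.0453)³ / ((0.131)³·(0.591)) = 0.0160
Q_p = 0.0160 > K_p = 0.00139, so the reverse reaction proceeds.

reverse (toward reactants)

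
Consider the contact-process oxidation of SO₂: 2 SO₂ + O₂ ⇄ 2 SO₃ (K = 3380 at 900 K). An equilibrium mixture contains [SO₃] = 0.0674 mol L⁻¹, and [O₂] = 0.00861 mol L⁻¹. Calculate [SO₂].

At equilibrium, K = [SO₃]² / ([SO₂]²·[O₂]) = 3380.
(0.0674)² / (([SO₂])²·(0.00861)) = 3380
[SO₂]² = 1.56×10⁻⁴ ⇒ [SO₂] = 0.0125 mol L⁻¹

[SO₂] = 0.0125 mol L⁻¹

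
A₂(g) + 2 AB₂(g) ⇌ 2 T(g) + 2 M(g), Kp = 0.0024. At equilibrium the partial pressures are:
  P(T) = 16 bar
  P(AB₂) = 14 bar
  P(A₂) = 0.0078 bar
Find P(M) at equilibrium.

P(M) = 0.0038 bar

At equilibrium, Kp = P(T)²·P(M)² / (P(A₂)·P(AB₂)²) = 0.0024.
(16)²·(P(M))² / ((0.0078)·(14)²) = 0.0024
P(M)² = 1.43×10⁻⁵ ⇒ P(M) = 0.0038 bar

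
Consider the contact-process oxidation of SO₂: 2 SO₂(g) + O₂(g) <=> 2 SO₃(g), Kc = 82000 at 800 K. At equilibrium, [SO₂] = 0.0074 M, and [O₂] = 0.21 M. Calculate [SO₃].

[SO₃] = 0.97 M

At equilibrium, Kc = [SO₃]² / ([SO₂]²·[O₂]) = 82000.
([SO₃])² / ((0.0074)²·(0.21)) = 82000
[SO₃]² = 0.943 ⇒ [SO₃] = 0.97 M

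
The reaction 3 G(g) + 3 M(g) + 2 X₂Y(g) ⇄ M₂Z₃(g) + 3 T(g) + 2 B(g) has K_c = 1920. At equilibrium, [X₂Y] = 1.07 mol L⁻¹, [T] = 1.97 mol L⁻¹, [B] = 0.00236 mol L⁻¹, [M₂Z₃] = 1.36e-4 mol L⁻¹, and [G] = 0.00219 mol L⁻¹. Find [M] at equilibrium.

[M] = 0.0631 mol L⁻¹

At equilibrium, K_c = [M₂Z₃]·[T]³·[B]² / ([G]³·[M]³·[X₂Y]²) = 1920.
(1.36e-4)·(1.97)³·(0.00236)² / ((0.00219)³·([M])³·(1.07)²) = 1920
[M]³ = 2.51e-4 ⇒ [M] = 0.0631 mol L⁻¹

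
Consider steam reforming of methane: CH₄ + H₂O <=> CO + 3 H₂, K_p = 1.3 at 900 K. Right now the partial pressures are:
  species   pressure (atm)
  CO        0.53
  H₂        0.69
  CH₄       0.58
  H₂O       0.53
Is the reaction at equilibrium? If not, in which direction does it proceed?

forward (toward products)

Q_p = P(CO)·P(H₂)³ / (P(CH₄)·P(H₂O)) = (0.53)·(0.69)³ / ((0.58)·(0.53)) = 0.57
Q_p = 0.57 < K_p = 1.3, so the forward reaction proceeds.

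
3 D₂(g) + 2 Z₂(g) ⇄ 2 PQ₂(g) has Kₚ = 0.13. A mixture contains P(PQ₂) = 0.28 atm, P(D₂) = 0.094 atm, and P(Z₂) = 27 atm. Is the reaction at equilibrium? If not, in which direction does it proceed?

Qₚ = P(PQ₂)² / (P(D₂)³·P(Z₂)²) = (0.28)² / ((0.094)³·(27)²) = 0.13
Qₚ = 0.13 = Kₚ, so the system is already at equilibrium.

no net change (already at equilibrium)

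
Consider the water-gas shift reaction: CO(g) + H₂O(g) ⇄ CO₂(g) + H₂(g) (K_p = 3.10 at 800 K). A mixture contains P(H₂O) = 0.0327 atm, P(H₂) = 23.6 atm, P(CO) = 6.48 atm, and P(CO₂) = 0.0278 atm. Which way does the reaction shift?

Q_p = P(CO₂)·P(H₂) / (P(CO)·P(H₂O)) = (0.0278)·(23.6) / ((6.48)·(0.0327)) = 3.10
Q_p = 3.10 = K_p, so the system is already at equilibrium.

no net change (already at equilibrium)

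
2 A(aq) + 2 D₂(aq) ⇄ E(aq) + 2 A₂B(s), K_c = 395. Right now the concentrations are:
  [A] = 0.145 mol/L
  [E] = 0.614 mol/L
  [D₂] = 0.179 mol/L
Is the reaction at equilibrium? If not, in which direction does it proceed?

(A₂B is a pure solid — omitted from Q_c.)
Q_c = [E] / ([A]²·[D₂]²) = (0.614) / ((0.145)²·(0.179)²) = 911
Q_c = 911 > K_c = 395, so the reverse reaction proceeds.

reverse (toward reactants)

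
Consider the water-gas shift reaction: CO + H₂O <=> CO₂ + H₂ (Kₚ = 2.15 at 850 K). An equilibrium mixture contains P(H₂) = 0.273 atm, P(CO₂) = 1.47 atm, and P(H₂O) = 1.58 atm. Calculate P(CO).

At equilibrium, Kₚ = P(CO₂)·P(H₂) / (P(CO)·P(H₂O)) = 2.15.
(1.47)·(0.273) / ((P(CO))·(1.58)) = 2.15
P(CO) = 0.118 atm

P(CO) = 0.118 atm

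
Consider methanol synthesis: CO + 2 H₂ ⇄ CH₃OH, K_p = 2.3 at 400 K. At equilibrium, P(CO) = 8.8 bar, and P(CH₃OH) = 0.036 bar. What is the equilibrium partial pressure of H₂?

P(H₂) = 0.042 bar

At equilibrium, K_p = P(CH₃OH) / (P(CO)·P(H₂)²) = 2.3.
(0.036) / ((8.8)·(P(H₂))²) = 2.3
P(H₂)² = 0.00178 ⇒ P(H₂) = 0.042 bar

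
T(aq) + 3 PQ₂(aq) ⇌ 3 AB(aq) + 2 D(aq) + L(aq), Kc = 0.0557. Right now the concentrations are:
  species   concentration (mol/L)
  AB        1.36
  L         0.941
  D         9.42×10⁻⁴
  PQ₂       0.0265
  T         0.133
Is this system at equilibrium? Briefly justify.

Qc = [AB]³·[D]²·[L] / ([T]·[PQ₂]³) = (1.36)³·(9.42×10⁻⁴)²·(0.941) / ((0.133)·(0.0265)³) = 0.849
Qc = 0.849 > Kc = 0.0557: net reverse reaction.

no; Q > K, reaction proceeds in reverse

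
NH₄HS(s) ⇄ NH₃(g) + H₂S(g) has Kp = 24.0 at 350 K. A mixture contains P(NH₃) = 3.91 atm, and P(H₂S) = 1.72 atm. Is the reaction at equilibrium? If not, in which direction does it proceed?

forward (toward products)

(NH₄HS is a pure solid — omitted from Qp.)
Qp = P(NH₃)·P(H₂S) = (3.91)·(1.72) = 6.73
Qp = 6.73 < Kp = 24.0, so the forward reaction proceeds.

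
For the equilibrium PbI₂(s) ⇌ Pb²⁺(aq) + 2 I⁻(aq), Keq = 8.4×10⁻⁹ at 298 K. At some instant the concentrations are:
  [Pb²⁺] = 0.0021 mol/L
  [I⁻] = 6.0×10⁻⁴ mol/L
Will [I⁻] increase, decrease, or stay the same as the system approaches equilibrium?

(PbI₂ is a pure solid — omitted from Q.)
Q = [Pb²⁺]·[I⁻]² = (0.0021)·(6.0×10⁻⁴)² = 7.6×10⁻¹⁰
Q = 7.6×10⁻¹⁰ < Keq = 8.4×10⁻⁹: net forward reaction.
I⁻ is a product, so it increases.

increase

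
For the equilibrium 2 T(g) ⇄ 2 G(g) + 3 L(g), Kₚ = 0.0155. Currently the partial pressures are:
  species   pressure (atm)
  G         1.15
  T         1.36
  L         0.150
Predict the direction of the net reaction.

Qₚ = P(G)²·P(L)³ / P(T)² = (1.15)²·(0.150)³ / (1.36)² = 0.00241
Qₚ = 0.00241 < Kₚ = 0.0155, so the forward reaction proceeds.

forward (toward products)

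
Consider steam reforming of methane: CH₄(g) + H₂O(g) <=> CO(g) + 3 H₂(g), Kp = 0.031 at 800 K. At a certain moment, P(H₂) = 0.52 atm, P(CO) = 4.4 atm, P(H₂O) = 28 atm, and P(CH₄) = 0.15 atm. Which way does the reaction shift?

Qp = P(CO)·P(H₂)³ / (P(CH₄)·P(H₂O)) = (4.4)·(0.52)³ / ((0.15)·(28)) = 0.15
Qp = 0.15 > Kp = 0.031, so the reverse reaction proceeds.

reverse (toward reactants)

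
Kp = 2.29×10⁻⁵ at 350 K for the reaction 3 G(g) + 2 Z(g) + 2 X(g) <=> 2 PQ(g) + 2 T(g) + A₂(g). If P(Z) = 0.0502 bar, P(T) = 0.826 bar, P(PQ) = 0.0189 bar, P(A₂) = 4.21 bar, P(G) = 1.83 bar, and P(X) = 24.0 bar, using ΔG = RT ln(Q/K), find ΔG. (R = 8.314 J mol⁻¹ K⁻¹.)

Qp = P(PQ)²·P(T)²·P(A₂) / (P(G)³·P(Z)²·P(X)²) = (0.0189)²·(0.826)²·(4.21) / ((1.83)³·(0.0502)²·(24.0)²) = 1.15×10⁻⁴
ΔG = RT ln(Qp/Kp) = (8.314 J mol⁻¹ K⁻¹)(350 K) × ln(1.15×10⁻⁴/2.29×10⁻⁵)
   = (2.910 kJ/mol)(1.614) = 4.70 kJ/mol
ΔG > 0, so the forward reaction is non-spontaneous (proceeds in reverse).

ΔG = 4.70 kJ/mol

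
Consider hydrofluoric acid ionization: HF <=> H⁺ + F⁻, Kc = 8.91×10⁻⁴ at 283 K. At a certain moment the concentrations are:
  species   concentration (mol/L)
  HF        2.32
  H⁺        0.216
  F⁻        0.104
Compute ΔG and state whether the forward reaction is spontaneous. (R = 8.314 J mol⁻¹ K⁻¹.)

Qc = [H⁺]·[F⁻] / [HF] = (0.216)·(0.104) / (2.32) = 0.00968
ΔG = RT ln(Qc/Kc) = (8.314 J mol⁻¹ K⁻¹)(283 K) × ln(0.00968/8.91×10⁻⁴)
   = (2.353 kJ/mol)(2.385) = 5.61 kJ/mol
ΔG > 0, so the forward reaction is non-spontaneous (proceeds in reverse).

ΔG = 5.61 kJ/mol; the forward reaction is non-spontaneous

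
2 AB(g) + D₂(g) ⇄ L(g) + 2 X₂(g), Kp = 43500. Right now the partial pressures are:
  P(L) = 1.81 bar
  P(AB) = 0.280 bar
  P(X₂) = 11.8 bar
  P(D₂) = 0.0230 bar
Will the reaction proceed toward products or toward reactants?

toward reactants

Qp = P(L)·P(X₂)² / (P(AB)²·P(D₂)) = (1.81)·(11.8)² / ((0.280)²·(0.0230)) = 1.40×10⁵
Qp = 1.40×10⁵ > Kp = 43500, so the reverse reaction proceeds.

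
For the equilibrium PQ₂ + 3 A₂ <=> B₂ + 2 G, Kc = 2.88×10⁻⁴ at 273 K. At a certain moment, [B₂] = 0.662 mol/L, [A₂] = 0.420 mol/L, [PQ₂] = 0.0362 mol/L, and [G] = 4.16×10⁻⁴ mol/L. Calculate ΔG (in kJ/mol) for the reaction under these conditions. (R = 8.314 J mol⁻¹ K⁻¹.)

ΔG = -4.33 kJ/mol

Qc = [B₂]·[G]² / ([PQ₂]·[A₂]³) = (0.662)·(4.16×10⁻⁴)² / ((0.0362)·(0.420)³) = 4.27×10⁻⁵
ΔG = RT ln(Qc/Kc) = (8.314 J mol⁻¹ K⁻¹)(273 K) × ln(4.27×10⁻⁵/2.88×10⁻⁴)
   = (2.270 kJ/mol)(-1.909) = -4.33 kJ/mol
ΔG < 0, so the forward reaction is spontaneous (proceeds forward).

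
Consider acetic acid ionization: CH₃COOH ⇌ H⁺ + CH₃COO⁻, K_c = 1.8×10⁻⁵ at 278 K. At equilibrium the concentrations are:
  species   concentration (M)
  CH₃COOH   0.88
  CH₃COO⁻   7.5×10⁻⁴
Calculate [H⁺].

[H⁺] = 0.021 M

At equilibrium, K_c = [H⁺]·[CH₃COO⁻] / [CH₃COOH] = 1.8×10⁻⁵.
([H⁺])·(7.5×10⁻⁴) / (0.88) = 1.8×10⁻⁵
[H⁺] = 0.0211 = 0.021 M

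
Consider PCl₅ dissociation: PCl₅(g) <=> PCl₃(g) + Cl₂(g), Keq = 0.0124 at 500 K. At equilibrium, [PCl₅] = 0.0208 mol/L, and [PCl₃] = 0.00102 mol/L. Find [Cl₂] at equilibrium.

[Cl₂] = 0.253 mol/L

At equilibrium, Keq = [PCl₃]·[Cl₂] / [PCl₅] = 0.0124.
(0.00102)·([Cl₂]) / (0.0208) = 0.0124
[Cl₂] = 0.253 mol/L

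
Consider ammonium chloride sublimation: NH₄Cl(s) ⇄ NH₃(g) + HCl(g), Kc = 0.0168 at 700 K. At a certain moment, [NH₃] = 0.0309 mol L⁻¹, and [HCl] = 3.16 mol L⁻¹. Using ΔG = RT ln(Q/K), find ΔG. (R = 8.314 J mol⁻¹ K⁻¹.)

ΔG = 10.2 kJ/mol

(NH₄Cl is a pure solid — omitted from Qc.)
Qc = [NH₃]·[HCl] = (0.0309)·(3.16) = 0.0976
ΔG = RT ln(Qc/Kc) = (8.314 J mol⁻¹ K⁻¹)(700 K) × ln(0.0976/0.0168)
   = (5.820 kJ/mol)(1.759) = 10.2 kJ/mol
ΔG > 0, so the forward reaction is non-spontaneous (proceeds in reverse).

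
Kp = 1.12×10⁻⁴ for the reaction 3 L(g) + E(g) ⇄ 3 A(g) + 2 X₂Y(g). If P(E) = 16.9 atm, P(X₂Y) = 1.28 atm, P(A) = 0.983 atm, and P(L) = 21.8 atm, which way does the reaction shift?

Qp = P(A)³·P(X₂Y)² / (P(L)³·P(E)) = (0.983)³·(1.28)² / ((21.8)³·(16.9)) = 8.89×10⁻⁶
Qp = 8.89×10⁻⁶ < Kp = 1.12×10⁻⁴, so the forward reaction proceeds.

to the right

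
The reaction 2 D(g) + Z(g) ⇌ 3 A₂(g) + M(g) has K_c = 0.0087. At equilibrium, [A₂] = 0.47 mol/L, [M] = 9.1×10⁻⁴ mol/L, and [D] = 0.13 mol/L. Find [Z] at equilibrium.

At equilibrium, K_c = [A₂]³·[M] / ([D]²·[Z]) = 0.0087.
(0.47)³·(9.1×10⁻⁴) / ((0.13)²·([Z])) = 0.0087
[Z] = 0.643 = 0.64 mol/L

[Z] = 0.64 mol/L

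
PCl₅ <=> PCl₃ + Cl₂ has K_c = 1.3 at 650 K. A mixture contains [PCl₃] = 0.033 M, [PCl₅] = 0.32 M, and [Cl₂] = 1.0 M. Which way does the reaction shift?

Q_c = [PCl₃]·[Cl₂] / [PCl₅] = (0.033)·(1.0) / (0.32) = 0.10
Q_c = 0.10 < K_c = 1.3, so the forward reaction proceeds.

in the forward direction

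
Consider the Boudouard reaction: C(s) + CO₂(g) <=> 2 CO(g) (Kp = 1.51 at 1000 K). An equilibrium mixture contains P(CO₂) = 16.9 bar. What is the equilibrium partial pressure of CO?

(C is a pure solid — omitted from Kp.)
At equilibrium, Kp = P(CO)² / P(CO₂) = 1.51.
(P(CO))² / (16.9) = 1.51
P(CO)² = 25.5 ⇒ P(CO) = 5.05 bar

P(CO) = 5.05 bar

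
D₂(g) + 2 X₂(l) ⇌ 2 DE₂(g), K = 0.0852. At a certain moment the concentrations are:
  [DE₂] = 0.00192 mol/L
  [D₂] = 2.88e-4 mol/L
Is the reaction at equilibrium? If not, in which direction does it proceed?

(X₂ is a pure liquid — omitted from Q.)
Q = [DE₂]² / [D₂] = (0.00192)² / (2.88e-4) = 0.0128
Q = 0.0128 < K = 0.0852, so the forward reaction proceeds.

toward products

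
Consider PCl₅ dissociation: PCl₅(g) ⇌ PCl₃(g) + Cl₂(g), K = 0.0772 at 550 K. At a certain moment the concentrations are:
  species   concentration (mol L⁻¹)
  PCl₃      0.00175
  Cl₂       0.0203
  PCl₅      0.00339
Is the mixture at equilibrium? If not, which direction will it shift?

no; Q < K, reaction proceeds forward

Q = [PCl₃]·[Cl₂] / [PCl₅] = (0.00175)·(0.0203) / (0.00339) = 0.0105
Q = 0.0105 < K = 0.0772: net forward reaction.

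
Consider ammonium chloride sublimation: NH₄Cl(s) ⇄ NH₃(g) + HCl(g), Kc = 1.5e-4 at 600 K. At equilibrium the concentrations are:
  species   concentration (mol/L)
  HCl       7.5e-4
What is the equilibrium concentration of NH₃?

[NH₃] = 0.20 mol/L

(NH₄Cl is a pure solid — omitted from Kc.)
At equilibrium, Kc = [NH₃]·[HCl] = 1.5e-4.
([NH₃])·(7.5e-4) = 1.5e-4
[NH₃] = 0.200 = 0.20 mol/L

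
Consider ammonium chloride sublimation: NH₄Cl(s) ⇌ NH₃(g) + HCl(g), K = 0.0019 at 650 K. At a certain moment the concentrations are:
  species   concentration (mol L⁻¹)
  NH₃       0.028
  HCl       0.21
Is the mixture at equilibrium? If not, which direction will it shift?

(NH₄Cl is a pure solid — omitted from Q.)
Q = [NH₃]·[HCl] = (0.028)·(0.21) = 0.0059
Q = 0.0059 > K = 0.0019: net reverse reaction.

no; Q > K, reaction proceeds in reverse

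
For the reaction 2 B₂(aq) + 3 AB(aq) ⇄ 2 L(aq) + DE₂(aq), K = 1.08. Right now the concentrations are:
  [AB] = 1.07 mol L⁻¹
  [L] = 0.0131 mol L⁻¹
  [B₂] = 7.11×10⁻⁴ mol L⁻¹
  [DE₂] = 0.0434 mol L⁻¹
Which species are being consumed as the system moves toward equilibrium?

Q = [L]²·[DE₂] / ([B₂]²·[AB]³) = (0.0131)²·(0.0434) / ((7.11×10⁻⁴)²·(1.07)³) = 12.0
Q = 12.0 > K = 1.08: net reverse reaction.

L, DE₂ (products)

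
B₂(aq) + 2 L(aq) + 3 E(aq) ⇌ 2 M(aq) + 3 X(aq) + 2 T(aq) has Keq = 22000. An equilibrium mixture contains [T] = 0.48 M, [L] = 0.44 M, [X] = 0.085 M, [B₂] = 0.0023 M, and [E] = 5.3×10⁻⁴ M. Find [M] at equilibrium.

At equilibrium, Keq = [M]²·[X]³·[T]² / ([B₂]·[L]²·[E]³) = 22000.
([M])²·(0.085)³·(0.48)² / ((0.0023)·(0.44)²·(5.3×10⁻⁴)³) = 22000
[M]² = 1.03×10⁻⁵ ⇒ [M] = 0.0032 M

[M] = 0.0032 M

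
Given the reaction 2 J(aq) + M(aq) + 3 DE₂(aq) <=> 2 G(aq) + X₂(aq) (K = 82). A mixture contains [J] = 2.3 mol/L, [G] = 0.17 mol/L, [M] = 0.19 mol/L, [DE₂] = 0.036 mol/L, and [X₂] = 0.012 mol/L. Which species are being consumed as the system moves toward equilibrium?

J, M, DE₂ (reactants)

Q = [G]²·[X₂] / ([J]²·[M]·[DE₂]³) = (0.17)²·(0.012) / ((2.3)²·(0.19)·(0.036)³) = 7.4
Q = 7.4 < K = 82: net forward reaction.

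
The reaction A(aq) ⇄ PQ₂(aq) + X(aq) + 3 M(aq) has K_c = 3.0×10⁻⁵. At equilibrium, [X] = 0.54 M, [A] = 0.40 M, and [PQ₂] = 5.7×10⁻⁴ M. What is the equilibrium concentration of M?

At equilibrium, K_c = [PQ₂]·[X]·[M]³ / [A] = 3.0×10⁻⁵.
(5.7×10⁻⁴)·(0.54)·([M])³ / (0.40) = 3.0×10⁻⁵
[M]³ = 0.0390 ⇒ [M] = 0.34 M

[M] = 0.34 M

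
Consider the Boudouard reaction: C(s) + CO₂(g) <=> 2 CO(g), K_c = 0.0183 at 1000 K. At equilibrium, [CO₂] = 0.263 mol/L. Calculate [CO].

[CO] = 0.0694 mol/L

(C is a pure solid — omitted from K_c.)
At equilibrium, K_c = [CO]² / [CO₂] = 0.0183.
([CO])² / (0.263) = 0.0183
[CO]² = 0.00481 ⇒ [CO] = 0.0694 mol/L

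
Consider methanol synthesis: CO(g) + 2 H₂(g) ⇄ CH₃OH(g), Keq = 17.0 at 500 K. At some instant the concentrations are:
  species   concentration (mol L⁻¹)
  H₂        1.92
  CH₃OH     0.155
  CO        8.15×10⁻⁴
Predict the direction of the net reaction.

toward reactants

Q = [CH₃OH] / ([CO]·[H₂]²) = (0.155) / ((8.15×10⁻⁴)·(1.92)²) = 51.6
Q = 51.6 > Keq = 17.0, so the reverse reaction proceeds.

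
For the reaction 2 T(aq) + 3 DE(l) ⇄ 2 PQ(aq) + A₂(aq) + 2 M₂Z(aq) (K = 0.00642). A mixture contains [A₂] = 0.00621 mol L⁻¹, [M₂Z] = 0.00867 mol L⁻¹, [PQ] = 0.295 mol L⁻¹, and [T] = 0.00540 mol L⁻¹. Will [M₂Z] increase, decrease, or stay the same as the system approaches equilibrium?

(DE is a pure liquid — omitted from Q.)
Q = [PQ]²·[A₂]·[M₂Z]² / [T]² = (0.295)²·(0.00621)·(0.00867)² / (0.00540)² = 0.00139
Q = 0.00139 < K = 0.00642: net forward reaction.
M₂Z is a product, so it increases.

increase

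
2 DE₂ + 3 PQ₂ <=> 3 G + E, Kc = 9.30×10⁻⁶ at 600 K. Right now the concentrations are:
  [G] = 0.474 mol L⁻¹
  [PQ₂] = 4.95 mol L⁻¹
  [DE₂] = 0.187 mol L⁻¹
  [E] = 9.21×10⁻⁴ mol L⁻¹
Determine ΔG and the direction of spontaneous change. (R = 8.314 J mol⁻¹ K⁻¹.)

Qc = [G]³·[E] / ([DE₂]²·[PQ₂]³) = (0.474)³·(9.21×10⁻⁴) / ((0.187)²·(4.95)³) = 2.31×10⁻⁵
ΔG = RT ln(Qc/Kc) = (8.314 J mol⁻¹ K⁻¹)(600 K) × ln(2.31×10⁻⁵/9.30×10⁻⁶)
   = (4.988 kJ/mol)(0.9098) = 4.54 kJ/mol
ΔG > 0, so the forward reaction is non-spontaneous (proceeds in reverse).

ΔG = 4.54 kJ/mol; the forward reaction is non-spontaneous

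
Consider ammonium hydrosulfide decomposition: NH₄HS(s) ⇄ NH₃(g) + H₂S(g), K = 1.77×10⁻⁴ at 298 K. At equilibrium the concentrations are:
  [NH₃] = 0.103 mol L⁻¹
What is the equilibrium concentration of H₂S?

[H₂S] = 0.00172 mol L⁻¹

(NH₄HS is a pure solid — omitted from K.)
At equilibrium, K = [NH₃]·[H₂S] = 1.77×10⁻⁴.
(0.103)·([H₂S]) = 1.77×10⁻⁴
[H₂S] = 0.00172 mol L⁻¹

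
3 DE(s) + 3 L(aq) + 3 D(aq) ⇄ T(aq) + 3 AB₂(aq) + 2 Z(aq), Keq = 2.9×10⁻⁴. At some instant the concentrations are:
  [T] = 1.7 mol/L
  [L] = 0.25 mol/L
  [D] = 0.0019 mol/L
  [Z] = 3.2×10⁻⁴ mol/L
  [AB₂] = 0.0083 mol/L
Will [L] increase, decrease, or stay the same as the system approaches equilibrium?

increase

(DE is a pure solid — omitted from Q.)
Q = [T]·[AB₂]³·[Z]² / ([L]³·[D]³) = (1.7)·(0.0083)³·(3.2×10⁻⁴)² / ((0.25)³·(0.0019)³) = 9.3×10⁻⁴
Q = 9.3×10⁻⁴ > Keq = 2.9×10⁻⁴: net reverse reaction.
L is a reactant, so it increases.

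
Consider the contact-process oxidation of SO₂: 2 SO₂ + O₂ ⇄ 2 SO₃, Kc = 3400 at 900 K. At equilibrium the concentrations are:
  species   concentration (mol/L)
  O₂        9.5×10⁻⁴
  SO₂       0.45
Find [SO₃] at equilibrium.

At equilibrium, Kc = [SO₃]² / ([SO₂]²·[O₂]) = 3400.
([SO₃])² / ((0.45)²·(9.5×10⁻⁴)) = 3400
[SO₃]² = 0.654 ⇒ [SO₃] = 0.81 mol/L

[SO₃] = 0.81 mol/L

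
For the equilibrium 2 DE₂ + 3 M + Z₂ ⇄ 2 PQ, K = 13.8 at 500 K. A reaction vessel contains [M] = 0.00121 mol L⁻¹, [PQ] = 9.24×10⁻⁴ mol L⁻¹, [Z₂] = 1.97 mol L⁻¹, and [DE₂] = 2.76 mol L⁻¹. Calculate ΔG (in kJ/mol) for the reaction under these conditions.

Q = [PQ]² / ([DE₂]²·[M]³·[Z₂]) = (9.24×10⁻⁴)² / ((2.76)²·(0.00121)³·(1.97)) = 32.1
ΔG = RT ln(Q/K) = (8.314 J mol⁻¹ K⁻¹)(500 K) × ln(32.1/13.8)
   = (4.157 kJ/mol)(0.8442) = 3.51 kJ/mol
ΔG > 0, so the forward reaction is non-spontaneous (proceeds in reverse).

ΔG = 3.51 kJ/mol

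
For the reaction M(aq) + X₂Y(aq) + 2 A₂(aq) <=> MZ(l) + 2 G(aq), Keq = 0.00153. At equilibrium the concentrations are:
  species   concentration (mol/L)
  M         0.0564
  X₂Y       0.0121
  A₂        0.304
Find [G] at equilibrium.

(MZ is a pure liquid — omitted from Keq.)
At equilibrium, Keq = [G]² / ([M]·[X₂Y]·[A₂]²) = 0.00153.
([G])² / ((0.0564)·(0.0121)·(0.304)²) = 0.00153
[G]² = 9.65×10⁻⁸ ⇒ [G] = 3.11×10⁻⁴ mol/L

[G] = 3.11×10⁻⁴ mol/L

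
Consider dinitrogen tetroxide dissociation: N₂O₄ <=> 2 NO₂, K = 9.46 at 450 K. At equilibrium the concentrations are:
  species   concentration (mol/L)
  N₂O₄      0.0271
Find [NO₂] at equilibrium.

At equilibrium, K = [NO₂]² / [N₂O₄] = 9.46.
([NO₂])² / (0.0271) = 9.46
[NO₂]² = 0.256 ⇒ [NO₂] = 0.506 mol/L

[NO₂] = 0.506 mol/L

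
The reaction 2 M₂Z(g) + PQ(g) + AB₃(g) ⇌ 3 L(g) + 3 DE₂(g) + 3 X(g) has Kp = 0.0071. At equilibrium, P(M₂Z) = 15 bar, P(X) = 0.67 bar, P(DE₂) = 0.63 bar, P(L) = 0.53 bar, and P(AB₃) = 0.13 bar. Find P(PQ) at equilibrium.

P(PQ) = 0.054 bar

At equilibrium, Kp = P(L)³·P(DE₂)³·P(X)³ / (P(M₂Z)²·P(PQ)·P(AB₃)) = 0.0071.
(0.53)³·(0.63)³·(0.67)³ / ((15)²·(P(PQ))·(0.13)) = 0.0071
P(PQ) = 0.0539 = 0.054 bar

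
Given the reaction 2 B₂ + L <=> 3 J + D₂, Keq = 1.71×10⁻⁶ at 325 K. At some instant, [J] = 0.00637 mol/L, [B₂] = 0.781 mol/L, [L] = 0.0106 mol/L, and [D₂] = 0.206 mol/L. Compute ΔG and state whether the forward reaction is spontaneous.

ΔG = 4.25 kJ/mol; the forward reaction is non-spontaneous

Q = [J]³·[D₂] / ([B₂]²·[L]) = (0.00637)³·(0.206) / ((0.781)²·(0.0106)) = 8.24×10⁻⁶
ΔG = RT ln(Q/Keq) = (8.314 J mol⁻¹ K⁻¹)(325 K) × ln(8.24×10⁻⁶/1.71×10⁻⁶)
   = (2.702 kJ/mol)(1.573) = 4.25 kJ/mol
ΔG > 0, so the forward reaction is non-spontaneous (proceeds in reverse).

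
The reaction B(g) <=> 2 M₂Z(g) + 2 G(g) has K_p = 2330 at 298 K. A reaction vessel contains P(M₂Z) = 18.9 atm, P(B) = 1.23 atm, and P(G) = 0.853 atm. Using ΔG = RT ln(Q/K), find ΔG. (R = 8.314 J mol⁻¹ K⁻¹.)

ΔG = -5.95 kJ/mol

Q_p = P(M₂Z)²·P(G)² / P(B) = (18.9)²·(0.853)² / (1.23) = 211
ΔG = RT ln(Q_p/K_p) = (8.314 J mol⁻¹ K⁻¹)(298 K) × ln(211/2330)
   = (2.478 kJ/mol)(-2.402) = -5.95 kJ/mol
ΔG < 0, so the forward reaction is spontaneous (proceeds forward).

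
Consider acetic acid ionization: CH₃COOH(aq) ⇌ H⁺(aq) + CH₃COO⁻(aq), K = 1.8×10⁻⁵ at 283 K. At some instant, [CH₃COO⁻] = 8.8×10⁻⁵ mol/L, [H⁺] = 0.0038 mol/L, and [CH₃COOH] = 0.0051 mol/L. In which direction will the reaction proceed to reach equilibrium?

reverse (toward reactants)

Q = [H⁺]·[CH₃COO⁻] / [CH₃COOH] = (0.0038)·(8.8×10⁻⁵) / (0.0051) = 6.6×10⁻⁵
Q = 6.6×10⁻⁵ > K = 1.8×10⁻⁵, so the reverse reaction proceeds.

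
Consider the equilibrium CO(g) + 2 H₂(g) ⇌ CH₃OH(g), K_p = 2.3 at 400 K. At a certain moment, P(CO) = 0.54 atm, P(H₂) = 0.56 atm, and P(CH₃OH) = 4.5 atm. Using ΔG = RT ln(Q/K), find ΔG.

ΔG = 8.14 kJ/mol

Q_p = P(CH₃OH) / (P(CO)·P(H₂)²) = (4.5) / ((0.54)·(0.56)²) = 26.6
ΔG = RT ln(Q_p/K_p) = (8.314 J mol⁻¹ K⁻¹)(400 K) × ln(26.6/2.3)
   = (3.326 kJ/mol)(2.448) = 8.14 kJ/mol
ΔG > 0, so the forward reaction is non-spontaneous (proceeds in reverse).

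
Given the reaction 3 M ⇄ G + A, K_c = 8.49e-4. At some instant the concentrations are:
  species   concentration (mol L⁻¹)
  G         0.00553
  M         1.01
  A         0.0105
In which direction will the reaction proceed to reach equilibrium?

forward (toward products)

Q_c = [G]·[A] / [M]³ = (0.00553)·(0.0105) / (1.01)³ = 5.64e-5
Q_c = 5.64e-5 < K_c = 8.49e-4, so the forward reaction proceeds.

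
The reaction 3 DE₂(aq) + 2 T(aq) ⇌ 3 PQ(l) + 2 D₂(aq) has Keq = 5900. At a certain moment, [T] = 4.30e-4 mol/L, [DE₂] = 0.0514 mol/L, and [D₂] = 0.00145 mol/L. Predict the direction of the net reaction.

(PQ is a pure liquid — omitted from Q.)
Q = [D₂]² / ([DE₂]³·[T]²) = (0.00145)² / ((0.0514)³·(4.30e-4)²) = 83700
Q = 83700 > Keq = 5900, so the reverse reaction proceeds.

toward reactants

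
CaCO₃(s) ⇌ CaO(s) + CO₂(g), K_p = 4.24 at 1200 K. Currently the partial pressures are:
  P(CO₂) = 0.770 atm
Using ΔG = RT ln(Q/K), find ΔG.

ΔG = -17.0 kJ/mol

(CaCO₃, CaO are pure solids — omitted from Q_p.)
Q_p = P(CO₂) = 0.770
ΔG = RT ln(Q_p/K_p) = (8.314 J mol⁻¹ K⁻¹)(1200 K) × ln(0.770/4.24)
   = (9.977 kJ/mol)(-1.706) = -17.0 kJ/mol
ΔG < 0, so the forward reaction is spontaneous (proceeds forward).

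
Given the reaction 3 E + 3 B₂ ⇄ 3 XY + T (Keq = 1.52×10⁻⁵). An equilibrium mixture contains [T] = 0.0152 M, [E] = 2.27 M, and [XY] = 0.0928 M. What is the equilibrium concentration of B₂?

At equilibrium, Keq = [XY]³·[T] / ([E]³·[B₂]³) = 1.52×10⁻⁵.
(0.0928)³·(0.0152) / ((2.27)³·([B₂])³) = 1.52×10⁻⁵
[B₂]³ = 0.0683 ⇒ [B₂] = 0.409 M

[B₂] = 0.409 M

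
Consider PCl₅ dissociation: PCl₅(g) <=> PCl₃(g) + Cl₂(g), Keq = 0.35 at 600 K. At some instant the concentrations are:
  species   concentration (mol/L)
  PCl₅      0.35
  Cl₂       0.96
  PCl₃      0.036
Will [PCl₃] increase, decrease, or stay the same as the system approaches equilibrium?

increase

Q = [PCl₃]·[Cl₂] / [PCl₅] = (0.036)·(0.96) / (0.35) = 0.099
Q = 0.099 < Keq = 0.35: net forward reaction.
PCl₃ is a product, so it increases.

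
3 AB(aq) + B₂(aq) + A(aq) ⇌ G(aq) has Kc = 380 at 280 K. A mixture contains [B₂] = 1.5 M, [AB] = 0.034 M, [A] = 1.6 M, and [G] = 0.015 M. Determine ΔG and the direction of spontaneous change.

Qc = [G] / ([AB]³·[B₂]·[A]) = (0.015) / ((0.034)³·(1.5)·(1.6)) = 159
ΔG = RT ln(Qc/Kc) = (8.314 J mol⁻¹ K⁻¹)(280 K) × ln(159/380)
   = (2.328 kJ/mol)(-0.8713) = -2.03 kJ/mol
ΔG < 0, so the forward reaction is spontaneous (proceeds forward).

ΔG = -2.03 kJ/mol; the forward reaction is spontaneous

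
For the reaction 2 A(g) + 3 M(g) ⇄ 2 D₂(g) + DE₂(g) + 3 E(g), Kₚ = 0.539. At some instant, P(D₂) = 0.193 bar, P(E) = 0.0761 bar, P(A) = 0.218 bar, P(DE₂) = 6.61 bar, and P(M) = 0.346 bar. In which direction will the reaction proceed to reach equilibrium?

Qₚ = P(D₂)²·P(DE₂)·P(E)³ / (P(A)²·P(M)³) = (0.193)²·(6.61)·(0.0761)³ / ((0.218)²·(0.346)³) = 0.0551
Qₚ = 0.0551 < Kₚ = 0.539, so the forward reaction proceeds.

forward (toward products)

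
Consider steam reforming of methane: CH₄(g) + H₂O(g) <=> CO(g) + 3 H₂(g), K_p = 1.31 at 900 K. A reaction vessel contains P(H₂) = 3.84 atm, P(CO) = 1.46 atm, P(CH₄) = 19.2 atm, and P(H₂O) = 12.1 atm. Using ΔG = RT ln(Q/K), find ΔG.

ΔG = -9.75 kJ/mol

Q_p = P(CO)·P(H₂)³ / (P(CH₄)·P(H₂O)) = (1.46)·(3.84)³ / ((19.2)·(12.1)) = 0.356
ΔG = RT ln(Q_p/K_p) = (8.314 J mol⁻¹ K⁻¹)(900 K) × ln(0.356/1.31)
   = (7.483 kJ/mol)(-1.303) = -9.75 kJ/mol
ΔG < 0, so the forward reaction is spontaneous (proceeds forward).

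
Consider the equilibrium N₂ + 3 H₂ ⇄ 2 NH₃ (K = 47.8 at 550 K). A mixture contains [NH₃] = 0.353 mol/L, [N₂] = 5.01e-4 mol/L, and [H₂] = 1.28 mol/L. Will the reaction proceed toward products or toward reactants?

Q = [NH₃]² / ([N₂]·[H₂]³) = (0.353)² / ((5.01e-4)·(1.28)³) = 119
Q = 119 > K = 47.8, so the reverse reaction proceeds.

toward reactants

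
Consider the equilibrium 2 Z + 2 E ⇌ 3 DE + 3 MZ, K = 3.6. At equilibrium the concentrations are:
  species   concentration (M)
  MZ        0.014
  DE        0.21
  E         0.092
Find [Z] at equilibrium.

At equilibrium, K = [DE]³·[MZ]³ / ([Z]²·[E]²) = 3.6.
(0.21)³·(0.014)³ / (([Z])²·(0.092)²) = 3.6
[Z]² = 8.34×10⁻⁷ ⇒ [Z] = 9.1×10⁻⁴ M

[Z] = 9.1×10⁻⁴ M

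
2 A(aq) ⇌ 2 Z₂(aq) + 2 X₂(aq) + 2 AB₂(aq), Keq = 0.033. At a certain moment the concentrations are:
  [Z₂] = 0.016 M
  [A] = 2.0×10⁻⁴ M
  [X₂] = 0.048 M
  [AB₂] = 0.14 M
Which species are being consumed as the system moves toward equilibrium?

Q = [Z₂]²·[X₂]²·[AB₂]² / [A]² = (0.016)²·(0.048)²·(0.14)² / (2.0×10⁻⁴)² = 0.29
Q = 0.29 > Keq = 0.033: net reverse reaction.

Z₂, X₂, AB₂ (products)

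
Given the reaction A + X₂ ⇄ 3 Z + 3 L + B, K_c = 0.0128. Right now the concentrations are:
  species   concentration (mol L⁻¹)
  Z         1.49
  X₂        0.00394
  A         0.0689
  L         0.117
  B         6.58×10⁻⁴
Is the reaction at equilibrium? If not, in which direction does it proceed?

neither direction; the system is at equilibrium

Q_c = [Z]³·[L]³·[B] / ([A]·[X₂]) = (1.49)³·(0.117)³·(6.58×10⁻⁴) / ((0.0689)·(0.00394)) = 0.0128
Q_c = 0.0128 = K_c, so the system is already at equilibrium.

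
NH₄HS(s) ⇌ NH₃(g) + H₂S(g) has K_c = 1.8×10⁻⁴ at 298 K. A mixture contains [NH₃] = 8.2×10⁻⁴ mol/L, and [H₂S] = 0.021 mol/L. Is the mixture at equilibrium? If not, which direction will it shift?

no; Q < K, reaction proceeds forward

(NH₄HS is a pure solid — omitted from Q_c.)
Q_c = [NH₃]·[H₂S] = (8.2×10⁻⁴)·(0.021) = 1.7×10⁻⁵
Q_c = 1.7×10⁻⁵ < K_c = 1.8×10⁻⁴: net forward reaction.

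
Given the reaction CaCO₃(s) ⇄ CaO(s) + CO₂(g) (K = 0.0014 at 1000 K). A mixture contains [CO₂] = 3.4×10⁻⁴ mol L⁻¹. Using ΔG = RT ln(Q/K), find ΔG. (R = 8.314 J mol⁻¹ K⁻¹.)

(CaCO₃, CaO are pure solids — omitted from Q.)
Q = [CO₂] = 3.40×10⁻⁴
ΔG = RT ln(Q/K) = (8.314 J mol⁻¹ K⁻¹)(1000 K) × ln(3.40×10⁻⁴/0.0014)
   = (8.314 kJ/mol)(-1.415) = -11.8 kJ/mol
ΔG < 0, so the forward reaction is spontaneous (proceeds forward).

ΔG = -11.8 kJ/mol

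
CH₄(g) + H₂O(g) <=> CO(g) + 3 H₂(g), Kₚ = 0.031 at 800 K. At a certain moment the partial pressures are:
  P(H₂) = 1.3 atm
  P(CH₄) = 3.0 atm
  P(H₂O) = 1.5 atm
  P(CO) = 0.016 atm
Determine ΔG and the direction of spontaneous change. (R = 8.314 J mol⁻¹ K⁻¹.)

Qₚ = P(CO)·P(H₂)³ / (P(CH₄)·P(H₂O)) = (0.016)·(1.3)³ / ((3.0)·(1.5)) = 0.00781
ΔG = RT ln(Qₚ/Kₚ) = (8.314 J mol⁻¹ K⁻¹)(800 K) × ln(0.00781/0.031)
   = (6.651 kJ/mol)(-1.379) = -9.17 kJ/mol
ΔG < 0, so the forward reaction is spontaneous (proceeds forward).

ΔG = -9.17 kJ/mol; the forward reaction is spontaneous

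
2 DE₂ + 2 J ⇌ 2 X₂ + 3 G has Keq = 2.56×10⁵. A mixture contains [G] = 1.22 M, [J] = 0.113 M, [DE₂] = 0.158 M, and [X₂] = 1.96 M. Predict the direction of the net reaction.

forward (toward products)

Q = [X₂]²·[G]³ / ([DE₂]²·[J]²) = (1.96)²·(1.22)³ / ((0.158)²·(0.113)²) = 21900
Q = 21900 < Keq = 2.56×10⁵, so the forward reaction proceeds.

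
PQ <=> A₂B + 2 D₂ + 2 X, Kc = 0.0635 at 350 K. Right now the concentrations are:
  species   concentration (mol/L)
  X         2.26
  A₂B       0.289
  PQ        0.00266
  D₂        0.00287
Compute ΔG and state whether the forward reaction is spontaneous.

ΔG = -7.66 kJ/mol; the forward reaction is spontaneous

Qc = [A₂B]·[D₂]²·[X]² / [PQ] = (0.289)·(0.00287)²·(2.26)² / (0.00266) = 0.00457
ΔG = RT ln(Qc/Kc) = (8.314 J mol⁻¹ K⁻¹)(350 K) × ln(0.00457/0.0635)
   = (2.910 kJ/mol)(-2.632) = -7.66 kJ/mol
ΔG < 0, so the forward reaction is spontaneous (proceeds forward).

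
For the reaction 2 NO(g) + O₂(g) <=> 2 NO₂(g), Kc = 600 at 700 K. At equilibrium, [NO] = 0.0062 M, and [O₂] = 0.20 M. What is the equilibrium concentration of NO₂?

[NO₂] = 0.068 M

At equilibrium, Kc = [NO₂]² / ([NO]²·[O₂]) = 600.
([NO₂])² / ((0.0062)²·(0.20)) = 600
[NO₂]² = 0.00461 ⇒ [NO₂] = 0.068 M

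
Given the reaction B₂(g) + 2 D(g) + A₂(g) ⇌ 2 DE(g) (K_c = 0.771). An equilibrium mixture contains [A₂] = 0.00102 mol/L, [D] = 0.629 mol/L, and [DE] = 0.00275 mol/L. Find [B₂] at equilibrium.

At equilibrium, K_c = [DE]² / ([B₂]·[D]²·[A₂]) = 0.771.
(0.00275)² / (([B₂])·(0.629)²·(0.00102)) = 0.771
[B₂] = 0.0243 mol/L

[B₂] = 0.0243 mol/L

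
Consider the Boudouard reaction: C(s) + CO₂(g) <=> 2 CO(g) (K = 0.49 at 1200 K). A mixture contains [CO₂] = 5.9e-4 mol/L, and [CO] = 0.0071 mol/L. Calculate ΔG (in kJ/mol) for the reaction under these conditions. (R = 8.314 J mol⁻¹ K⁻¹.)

(C is a pure solid — omitted from Q.)
Q = [CO]² / [CO₂] = (0.0071)² / (5.9e-4) = 0.0854
ΔG = RT ln(Q/K) = (8.314 J mol⁻¹ K⁻¹)(1200 K) × ln(0.0854/0.49)
   = (9.977 kJ/mol)(-1.747) = -17.4 kJ/mol
ΔG < 0, so the forward reaction is spontaneous (proceeds forward).

ΔG = -17.4 kJ/mol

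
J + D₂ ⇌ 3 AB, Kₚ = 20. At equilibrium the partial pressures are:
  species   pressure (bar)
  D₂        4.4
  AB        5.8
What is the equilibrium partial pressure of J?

P(J) = 2.2 bar

At equilibrium, Kₚ = P(AB)³ / (P(J)·P(D₂)) = 20.
(5.8)³ / ((P(J))·(4.4)) = 20
P(J) = 2.22 = 2.2 bar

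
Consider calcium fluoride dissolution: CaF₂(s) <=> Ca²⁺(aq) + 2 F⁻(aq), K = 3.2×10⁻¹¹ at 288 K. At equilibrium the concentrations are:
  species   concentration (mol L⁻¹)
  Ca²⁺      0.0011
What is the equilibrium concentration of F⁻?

(CaF₂ is a pure solid — omitted from K.)
At equilibrium, K = [Ca²⁺]·[F⁻]² = 3.2×10⁻¹¹.
(0.0011)·([F⁻])² = 3.2×10⁻¹¹
[F⁻]² = 2.91×10⁻⁸ ⇒ [F⁻] = 1.7×10⁻⁴ mol L⁻¹

[F⁻] = 1.7×10⁻⁴ mol L⁻¹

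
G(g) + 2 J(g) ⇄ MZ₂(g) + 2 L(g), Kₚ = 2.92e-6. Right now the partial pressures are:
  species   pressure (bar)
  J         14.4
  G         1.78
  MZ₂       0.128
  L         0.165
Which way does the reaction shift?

to the left

Qₚ = P(MZ₂)·P(L)² / (P(G)·P(J)²) = (0.128)·(0.165)² / ((1.78)·(14.4)²) = 9.44e-6
Qₚ = 9.44e-6 > Kₚ = 2.92e-6, so the reverse reaction proceeds.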